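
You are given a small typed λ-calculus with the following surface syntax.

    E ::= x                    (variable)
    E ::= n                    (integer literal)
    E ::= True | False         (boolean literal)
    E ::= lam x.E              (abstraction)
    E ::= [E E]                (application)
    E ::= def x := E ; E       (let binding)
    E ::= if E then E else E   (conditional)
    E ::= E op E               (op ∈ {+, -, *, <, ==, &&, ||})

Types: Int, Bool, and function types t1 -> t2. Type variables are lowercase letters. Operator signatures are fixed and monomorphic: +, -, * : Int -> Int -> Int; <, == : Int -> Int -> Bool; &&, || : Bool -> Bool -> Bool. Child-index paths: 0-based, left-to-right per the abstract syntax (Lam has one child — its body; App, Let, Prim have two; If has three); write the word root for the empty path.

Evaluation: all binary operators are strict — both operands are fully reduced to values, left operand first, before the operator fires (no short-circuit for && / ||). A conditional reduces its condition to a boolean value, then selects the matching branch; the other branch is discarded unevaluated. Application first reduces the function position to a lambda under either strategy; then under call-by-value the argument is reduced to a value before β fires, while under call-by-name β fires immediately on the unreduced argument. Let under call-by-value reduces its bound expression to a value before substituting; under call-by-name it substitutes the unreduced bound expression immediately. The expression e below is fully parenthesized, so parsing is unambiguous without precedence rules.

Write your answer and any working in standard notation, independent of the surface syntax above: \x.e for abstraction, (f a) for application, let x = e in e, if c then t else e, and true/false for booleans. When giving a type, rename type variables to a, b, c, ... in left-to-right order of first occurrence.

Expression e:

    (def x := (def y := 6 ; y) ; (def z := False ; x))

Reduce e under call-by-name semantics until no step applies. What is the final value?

Trace:
step 0: (let x = (let y = 6 in y) in (let z = false in x))
step 1: [let@root] (let z = false in (let y = 6 in y))
step 2: [let@root] (let y = 6 in y)
step 3: [let@root] 6

Answer: 6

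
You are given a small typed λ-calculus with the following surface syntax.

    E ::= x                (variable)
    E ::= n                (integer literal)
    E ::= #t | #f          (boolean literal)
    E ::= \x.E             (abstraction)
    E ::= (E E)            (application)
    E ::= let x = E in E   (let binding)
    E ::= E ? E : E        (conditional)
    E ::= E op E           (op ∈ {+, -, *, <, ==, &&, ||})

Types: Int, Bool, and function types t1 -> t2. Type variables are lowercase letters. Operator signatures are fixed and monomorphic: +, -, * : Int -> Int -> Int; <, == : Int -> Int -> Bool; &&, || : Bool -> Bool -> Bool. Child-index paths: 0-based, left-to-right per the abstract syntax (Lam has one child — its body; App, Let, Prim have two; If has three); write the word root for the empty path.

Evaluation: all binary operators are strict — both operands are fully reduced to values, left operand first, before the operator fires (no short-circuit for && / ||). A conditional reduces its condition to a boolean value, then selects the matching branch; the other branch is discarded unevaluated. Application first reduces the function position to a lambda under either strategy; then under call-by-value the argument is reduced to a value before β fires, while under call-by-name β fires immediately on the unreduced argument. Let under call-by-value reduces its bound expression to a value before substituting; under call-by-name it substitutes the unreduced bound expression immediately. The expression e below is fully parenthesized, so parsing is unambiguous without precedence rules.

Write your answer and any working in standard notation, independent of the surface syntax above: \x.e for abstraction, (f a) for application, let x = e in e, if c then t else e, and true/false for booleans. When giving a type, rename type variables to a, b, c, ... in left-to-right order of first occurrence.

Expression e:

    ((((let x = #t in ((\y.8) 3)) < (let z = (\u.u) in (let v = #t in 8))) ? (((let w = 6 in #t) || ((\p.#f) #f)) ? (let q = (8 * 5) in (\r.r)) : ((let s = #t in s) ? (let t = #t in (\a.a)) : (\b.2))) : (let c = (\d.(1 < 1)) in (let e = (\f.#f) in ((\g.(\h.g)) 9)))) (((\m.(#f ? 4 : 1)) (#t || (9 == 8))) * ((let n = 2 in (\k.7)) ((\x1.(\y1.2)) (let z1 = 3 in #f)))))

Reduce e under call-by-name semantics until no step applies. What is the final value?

Derivation:
step 0: ((if ((let x = true in ((\y.8) 3)) < (let z = (\u.u) in (let v = true in 8))) then (if ((let w = 6 in true) || ((\p.false) false)) then (let q = (8 * 5) in (\r.r)) else (if (let s = true in s) then (let t = true in (\a.a)) else (\b.2))) else (let c = (\d.(1 < 1)) in (let e = (\f.false) in ((\g.(\h.g)) 9)))) (((\m.(if false then 4 else 1)) (true || (9 == 8))) * ((let n = 2 in (\k.7)) ((\x1.(\y1.2)) (let z1 = 3 in false)))))
step 1: [let@0.0.0] ((if (((\y.8) 3) < (let z = (\u.u) in (let v = true in 8))) then (if ((let w = 6 in true) || ((\p.false) false)) then (let q = (8 * 5) in (\r.r)) else (if (let s = true in s) then (let t = true in (\a.a)) else (\b.2))) else (let c = (\d.(1 < 1)) in (let e = (\f.false) in ((\g.(\h.g)) 9)))) (((\m.(if false then 4 else 1)) (true || (9 == 8))) * ((let n = 2 in (\k.7)) ((\x1.(\y1.2)) (let z1 = 3 in false)))))
step 2: [beta@0.0.0] ((if (8 < (let z = (\u.u) in (let v = true in 8))) then (if ((let w = 6 in true) || ((\p.false) false)) then (let q = (8 * 5) in (\r.r)) else (if (let s = true in s) then (let t = true in (\a.a)) else (\b.2))) else (let c = (\d.(1 < 1)) in (let e = (\f.false) in ((\g.(\h.g)) 9)))) (((\m.(if false then 4 else 1)) (true || (9 == 8))) * ((let n = 2 in (\k.7)) ((\x1.(\y1.2)) (let z1 = 3 in false)))))
step 3: [let@0.0.1] ((if (8 < (let v = true in 8)) then (if ((let w = 6 in true) || ((\p.false) false)) then (let q = (8 * 5) in (\r.r)) else (if (let s = true in s) then (let t = true in (\a.a)) else (\b.2))) else (let c = (\d.(1 < 1)) in (let e = (\f.false) in ((\g.(\h.g)) 9)))) (((\m.(if false then 4 else 1)) (true || (9 == 8))) * ((let n = 2 in (\k.7)) ((\x1.(\y1.2)) (let z1 = 3 in false)))))
step 4: [let@0.0.1] ((if (8 < 8) then (if ((let w = 6 in true) || ((\p.false) false)) then (let q = (8 * 5) in (\r.r)) else (if (let s = true in s) then (let t = true in (\a.a)) else (\b.2))) else (let c = (\d.(1 < 1)) in (let e = (\f.false) in ((\g.(\h.g)) 9)))) (((\m.(if false then 4 else 1)) (true || (9 == 8))) * ((let n = 2 in (\k.7)) ((\x1.(\y1.2)) (let z1 = 3 in false)))))
step 5: [delta@0.0] ((if false then (if ((let w = 6 in true) || ((\p.false) false)) then (let q = (8 * 5) in (\r.r)) else (if (let s = true in s) then (let t = true in (\a.a)) else (\b.2))) else (let c = (\d.(1 < 1)) in (let e = (\f.false) in ((\g.(\h.g)) 9)))) (((\m.(if false then 4 else 1)) (true || (9 == 8))) * ((let n = 2 in (\k.7)) ((\x1.(\y1.2)) (let z1 = 3 in false)))))
step 6: [if@0] ((let c = (\d.(1 < 1)) in (let e = (\f.false) in ((\g.(\h.g)) 9))) (((\m.(if false then 4 else 1)) (true || (9 == 8))) * ((let n = 2 in (\k.7)) ((\x1.(\y1.2)) (let z1 = 3 in false)))))
step 7: [let@0] ((let e = (\f.false) in ((\g.(\h.g)) 9)) (((\m.(if false then 4 else 1)) (true || (9 == 8))) * ((let n = 2 in (\k.7)) ((\x1.(\y1.2)) (let z1 = 3 in false)))))
step 8: [let@0] (((\g.(\h.g)) 9) (((\m.(if false then 4 else 1)) (true || (9 == 8))) * ((let n = 2 in (\k.7)) ((\x1.(\y1.2)) (let z1 = 3 in false)))))
step 9: [beta@0] ((\h.9) (((\m.(if false then 4 else 1)) (true || (9 == 8))) * ((let n = 2 in (\k.7)) ((\x1.(\y1.2)) (let z1 = 3 in false)))))
step 10: [beta@root] 9

Answer: 9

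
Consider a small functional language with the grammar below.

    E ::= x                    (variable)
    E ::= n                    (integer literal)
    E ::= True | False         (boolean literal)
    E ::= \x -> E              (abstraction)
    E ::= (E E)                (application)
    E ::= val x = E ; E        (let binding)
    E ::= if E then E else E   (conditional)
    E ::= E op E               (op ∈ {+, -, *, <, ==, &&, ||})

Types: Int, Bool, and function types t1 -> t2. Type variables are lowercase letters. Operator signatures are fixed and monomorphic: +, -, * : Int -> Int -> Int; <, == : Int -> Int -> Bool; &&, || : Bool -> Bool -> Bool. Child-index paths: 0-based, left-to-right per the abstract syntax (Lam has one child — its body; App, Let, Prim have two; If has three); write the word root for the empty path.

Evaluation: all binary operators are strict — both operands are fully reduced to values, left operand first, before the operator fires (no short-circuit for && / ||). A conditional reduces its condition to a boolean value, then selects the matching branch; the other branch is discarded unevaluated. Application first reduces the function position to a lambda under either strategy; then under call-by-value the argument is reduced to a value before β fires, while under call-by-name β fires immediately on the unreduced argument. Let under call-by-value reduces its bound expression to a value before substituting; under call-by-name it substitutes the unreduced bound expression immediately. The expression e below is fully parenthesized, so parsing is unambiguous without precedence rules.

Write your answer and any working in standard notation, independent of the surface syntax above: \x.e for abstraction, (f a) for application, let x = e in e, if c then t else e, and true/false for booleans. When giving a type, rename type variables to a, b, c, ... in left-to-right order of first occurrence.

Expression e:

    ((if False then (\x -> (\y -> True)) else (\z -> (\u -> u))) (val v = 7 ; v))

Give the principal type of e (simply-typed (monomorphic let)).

Trace:
  unify Bool ~ Bool
\y._ : b -> Bool
\x._ : a -> b -> Bool
u : d
\u._ : d -> d
\z._ : c -> d -> d
  unify a -> b -> Bool ~ c -> d -> d
  unify a ~ c
  unify b -> Bool ~ d -> d
  unify b ~ d
  unify Bool ~ d
let v : Int
v : Int
  unify c -> Bool -> Bool ~ Int -> e
  unify c ~ Int
  unify Bool -> Bool ~ e
_ _ : Bool -> Bool

Answer: Bool -> Bool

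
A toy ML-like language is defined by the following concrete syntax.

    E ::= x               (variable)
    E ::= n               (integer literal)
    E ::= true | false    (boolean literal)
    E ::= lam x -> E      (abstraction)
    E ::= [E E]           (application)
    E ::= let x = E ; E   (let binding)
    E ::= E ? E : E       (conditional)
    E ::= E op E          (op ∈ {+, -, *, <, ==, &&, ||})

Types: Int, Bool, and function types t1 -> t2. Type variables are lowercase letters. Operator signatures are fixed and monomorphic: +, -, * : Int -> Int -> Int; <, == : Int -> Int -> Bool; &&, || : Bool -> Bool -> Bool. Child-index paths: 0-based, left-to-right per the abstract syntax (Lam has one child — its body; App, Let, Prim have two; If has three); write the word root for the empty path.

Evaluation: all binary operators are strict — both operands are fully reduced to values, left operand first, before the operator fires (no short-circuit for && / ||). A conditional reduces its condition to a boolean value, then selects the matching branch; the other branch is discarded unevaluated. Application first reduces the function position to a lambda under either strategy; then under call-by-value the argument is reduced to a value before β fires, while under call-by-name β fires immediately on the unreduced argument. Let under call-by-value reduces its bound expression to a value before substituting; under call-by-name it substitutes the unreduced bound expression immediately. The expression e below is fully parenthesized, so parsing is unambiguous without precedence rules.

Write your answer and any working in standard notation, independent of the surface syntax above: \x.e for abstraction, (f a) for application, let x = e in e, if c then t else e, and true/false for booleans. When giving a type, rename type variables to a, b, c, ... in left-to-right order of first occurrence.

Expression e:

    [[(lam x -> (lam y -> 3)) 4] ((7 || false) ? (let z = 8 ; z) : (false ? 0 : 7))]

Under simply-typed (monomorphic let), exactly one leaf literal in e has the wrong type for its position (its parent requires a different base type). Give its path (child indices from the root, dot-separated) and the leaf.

Derivation:
\y._ : b -> Int
\x._ : a -> b -> Int
  unify a -> b -> Int ~ Int -> c
  unify a ~ Int
  unify b -> Int ~ c
_ _ : b -> Int
  unify Int ~ Bool
  FAIL: mismatch Int ~ Bool

Answer: 1.0.0 : 7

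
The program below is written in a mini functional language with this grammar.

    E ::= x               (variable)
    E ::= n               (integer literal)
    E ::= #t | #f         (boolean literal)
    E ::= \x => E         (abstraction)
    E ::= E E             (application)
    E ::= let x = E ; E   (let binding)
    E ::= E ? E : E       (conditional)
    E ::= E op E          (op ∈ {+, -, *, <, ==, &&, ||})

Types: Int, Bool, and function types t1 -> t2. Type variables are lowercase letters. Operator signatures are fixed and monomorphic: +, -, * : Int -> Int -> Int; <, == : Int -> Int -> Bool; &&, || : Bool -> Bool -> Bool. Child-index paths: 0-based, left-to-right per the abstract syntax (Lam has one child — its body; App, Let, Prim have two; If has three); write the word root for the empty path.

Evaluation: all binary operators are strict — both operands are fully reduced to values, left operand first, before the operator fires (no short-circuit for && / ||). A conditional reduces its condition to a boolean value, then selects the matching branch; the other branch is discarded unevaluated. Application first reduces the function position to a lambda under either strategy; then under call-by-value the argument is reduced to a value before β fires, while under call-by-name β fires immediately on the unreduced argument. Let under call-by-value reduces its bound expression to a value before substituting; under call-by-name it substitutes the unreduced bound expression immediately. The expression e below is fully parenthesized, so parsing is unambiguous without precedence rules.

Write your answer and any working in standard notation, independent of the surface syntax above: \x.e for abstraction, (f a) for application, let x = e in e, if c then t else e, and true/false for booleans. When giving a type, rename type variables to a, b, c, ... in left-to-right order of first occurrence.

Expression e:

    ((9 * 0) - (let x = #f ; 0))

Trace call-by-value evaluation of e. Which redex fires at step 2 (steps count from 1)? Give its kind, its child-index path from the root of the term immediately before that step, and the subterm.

Derivation:
step 0: ((9 * 0) - (let x = false in 0))
step 1: [delta@0] (0 - (let x = false in 0))
step 2: [let@1] (0 - 0)

Answer: let at 1 : (let x = false in 0)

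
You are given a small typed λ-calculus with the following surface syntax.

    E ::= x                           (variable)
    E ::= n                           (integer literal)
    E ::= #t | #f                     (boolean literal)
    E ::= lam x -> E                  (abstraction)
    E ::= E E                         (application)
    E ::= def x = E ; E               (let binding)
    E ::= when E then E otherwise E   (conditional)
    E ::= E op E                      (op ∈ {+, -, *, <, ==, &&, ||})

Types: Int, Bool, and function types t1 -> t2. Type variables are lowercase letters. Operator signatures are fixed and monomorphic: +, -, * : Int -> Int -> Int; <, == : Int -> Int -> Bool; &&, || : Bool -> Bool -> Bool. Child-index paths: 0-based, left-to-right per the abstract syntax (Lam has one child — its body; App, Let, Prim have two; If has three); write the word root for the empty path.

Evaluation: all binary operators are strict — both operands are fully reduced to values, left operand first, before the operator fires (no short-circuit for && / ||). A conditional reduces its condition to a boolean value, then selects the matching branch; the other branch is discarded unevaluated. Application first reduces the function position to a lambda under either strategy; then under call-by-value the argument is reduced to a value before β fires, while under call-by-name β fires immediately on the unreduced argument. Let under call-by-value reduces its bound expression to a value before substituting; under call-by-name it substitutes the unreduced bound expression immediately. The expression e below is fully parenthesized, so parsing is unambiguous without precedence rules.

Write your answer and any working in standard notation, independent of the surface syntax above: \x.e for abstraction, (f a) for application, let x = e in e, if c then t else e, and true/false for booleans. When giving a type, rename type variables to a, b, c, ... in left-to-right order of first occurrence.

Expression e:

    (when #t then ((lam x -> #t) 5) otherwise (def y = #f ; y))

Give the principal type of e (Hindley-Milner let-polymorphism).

Answer: Bool

Working:
  unify Bool ~ Bool
\x._ : a -> Bool
  unify a -> Bool ~ Int -> b
  unify a ~ Int
  unify Bool ~ b
_ _ : Bool
let y : Bool
y : Bool
  unify Bool ~ Bool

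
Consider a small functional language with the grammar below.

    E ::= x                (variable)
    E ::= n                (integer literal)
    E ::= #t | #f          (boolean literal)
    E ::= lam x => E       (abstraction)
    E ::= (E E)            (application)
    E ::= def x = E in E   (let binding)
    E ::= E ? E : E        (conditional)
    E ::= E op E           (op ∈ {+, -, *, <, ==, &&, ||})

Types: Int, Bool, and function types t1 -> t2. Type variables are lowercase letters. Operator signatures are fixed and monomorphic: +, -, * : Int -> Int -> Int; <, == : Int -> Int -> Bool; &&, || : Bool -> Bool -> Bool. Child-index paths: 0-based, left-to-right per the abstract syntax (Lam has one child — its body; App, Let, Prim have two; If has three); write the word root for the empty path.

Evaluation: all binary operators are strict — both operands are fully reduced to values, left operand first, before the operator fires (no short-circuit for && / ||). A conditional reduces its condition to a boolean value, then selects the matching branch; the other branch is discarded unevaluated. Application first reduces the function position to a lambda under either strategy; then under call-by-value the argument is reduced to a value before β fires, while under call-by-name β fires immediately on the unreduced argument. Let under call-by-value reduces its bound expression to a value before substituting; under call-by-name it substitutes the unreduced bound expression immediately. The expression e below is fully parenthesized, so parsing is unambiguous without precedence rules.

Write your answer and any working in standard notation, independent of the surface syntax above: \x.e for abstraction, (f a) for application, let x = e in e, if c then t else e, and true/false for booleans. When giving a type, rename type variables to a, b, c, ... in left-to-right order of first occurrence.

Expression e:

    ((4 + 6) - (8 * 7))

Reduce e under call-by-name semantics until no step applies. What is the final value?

Working:
step 0: ((4 + 6) - (8 * 7))
step 1: [delta@0] (10 - (8 * 7))
step 2: [delta@1] (10 - 56)
step 3: [delta@root] -46

Answer: -46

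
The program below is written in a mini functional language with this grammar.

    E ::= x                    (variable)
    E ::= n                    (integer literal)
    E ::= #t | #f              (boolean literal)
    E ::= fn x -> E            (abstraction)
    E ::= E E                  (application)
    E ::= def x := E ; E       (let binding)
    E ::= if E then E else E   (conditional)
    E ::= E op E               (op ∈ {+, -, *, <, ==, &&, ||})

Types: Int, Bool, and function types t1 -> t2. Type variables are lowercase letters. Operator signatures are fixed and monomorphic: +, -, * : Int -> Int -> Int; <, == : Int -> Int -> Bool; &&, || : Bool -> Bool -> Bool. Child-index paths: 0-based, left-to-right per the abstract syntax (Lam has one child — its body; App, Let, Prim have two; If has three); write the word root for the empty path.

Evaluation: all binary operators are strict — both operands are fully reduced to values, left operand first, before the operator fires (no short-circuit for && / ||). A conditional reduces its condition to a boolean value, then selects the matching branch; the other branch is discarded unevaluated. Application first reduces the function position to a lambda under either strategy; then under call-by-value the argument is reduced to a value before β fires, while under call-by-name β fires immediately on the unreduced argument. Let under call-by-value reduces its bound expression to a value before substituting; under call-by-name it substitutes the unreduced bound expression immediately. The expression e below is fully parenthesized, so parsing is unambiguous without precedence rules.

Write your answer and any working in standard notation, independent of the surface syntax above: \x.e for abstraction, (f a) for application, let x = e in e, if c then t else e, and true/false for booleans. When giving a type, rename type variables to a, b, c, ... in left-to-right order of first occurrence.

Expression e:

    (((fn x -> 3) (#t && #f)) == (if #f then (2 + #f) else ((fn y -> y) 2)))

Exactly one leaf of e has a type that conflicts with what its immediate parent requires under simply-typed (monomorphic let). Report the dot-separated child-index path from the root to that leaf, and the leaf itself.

Working:
\x._ : a -> Int
  unify Bool ~ Bool
  unify Bool ~ Bool
  unify a -> Int ~ Bool -> b
  unify a ~ Bool
  unify Int ~ b
_ _ : Int
  unify Int ~ Int
  unify Bool ~ Bool
  unify Int ~ Int
  unify Bool ~ Int
  FAIL: mismatch Bool ~ Int

Answer: 1.1.1 : false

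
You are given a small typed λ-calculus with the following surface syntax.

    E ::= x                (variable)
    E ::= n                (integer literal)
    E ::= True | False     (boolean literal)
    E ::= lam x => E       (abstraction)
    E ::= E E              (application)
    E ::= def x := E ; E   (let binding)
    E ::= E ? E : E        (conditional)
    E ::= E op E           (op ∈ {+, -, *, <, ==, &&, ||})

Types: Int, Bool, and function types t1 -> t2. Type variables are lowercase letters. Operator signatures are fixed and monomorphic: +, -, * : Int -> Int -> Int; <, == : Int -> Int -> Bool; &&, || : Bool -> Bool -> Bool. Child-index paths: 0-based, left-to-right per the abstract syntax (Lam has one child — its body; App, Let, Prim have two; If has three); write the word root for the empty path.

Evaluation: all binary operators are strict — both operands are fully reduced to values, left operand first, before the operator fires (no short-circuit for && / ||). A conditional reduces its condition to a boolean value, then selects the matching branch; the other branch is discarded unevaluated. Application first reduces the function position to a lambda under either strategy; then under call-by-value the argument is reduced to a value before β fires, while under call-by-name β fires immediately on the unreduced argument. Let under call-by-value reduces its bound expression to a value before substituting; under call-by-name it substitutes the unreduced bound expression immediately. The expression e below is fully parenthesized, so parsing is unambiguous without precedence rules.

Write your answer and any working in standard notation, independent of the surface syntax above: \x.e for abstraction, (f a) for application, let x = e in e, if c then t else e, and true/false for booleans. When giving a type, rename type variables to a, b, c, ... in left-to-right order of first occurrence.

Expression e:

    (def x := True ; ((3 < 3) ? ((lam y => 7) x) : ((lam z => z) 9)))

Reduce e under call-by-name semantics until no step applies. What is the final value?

Derivation:
step 0: (let x = true in (if (3 < 3) then ((\y.7) x) else ((\z.z) 9)))
step 1: [let@root] (if (3 < 3) then ((\y.7) true) else ((\z.z) 9))
step 2: [delta@0] (if false then ((\y.7) true) else ((\z.z) 9))
step 3: [if@root] ((\z.z) 9)
step 4: [beta@root] 9

Answer: 9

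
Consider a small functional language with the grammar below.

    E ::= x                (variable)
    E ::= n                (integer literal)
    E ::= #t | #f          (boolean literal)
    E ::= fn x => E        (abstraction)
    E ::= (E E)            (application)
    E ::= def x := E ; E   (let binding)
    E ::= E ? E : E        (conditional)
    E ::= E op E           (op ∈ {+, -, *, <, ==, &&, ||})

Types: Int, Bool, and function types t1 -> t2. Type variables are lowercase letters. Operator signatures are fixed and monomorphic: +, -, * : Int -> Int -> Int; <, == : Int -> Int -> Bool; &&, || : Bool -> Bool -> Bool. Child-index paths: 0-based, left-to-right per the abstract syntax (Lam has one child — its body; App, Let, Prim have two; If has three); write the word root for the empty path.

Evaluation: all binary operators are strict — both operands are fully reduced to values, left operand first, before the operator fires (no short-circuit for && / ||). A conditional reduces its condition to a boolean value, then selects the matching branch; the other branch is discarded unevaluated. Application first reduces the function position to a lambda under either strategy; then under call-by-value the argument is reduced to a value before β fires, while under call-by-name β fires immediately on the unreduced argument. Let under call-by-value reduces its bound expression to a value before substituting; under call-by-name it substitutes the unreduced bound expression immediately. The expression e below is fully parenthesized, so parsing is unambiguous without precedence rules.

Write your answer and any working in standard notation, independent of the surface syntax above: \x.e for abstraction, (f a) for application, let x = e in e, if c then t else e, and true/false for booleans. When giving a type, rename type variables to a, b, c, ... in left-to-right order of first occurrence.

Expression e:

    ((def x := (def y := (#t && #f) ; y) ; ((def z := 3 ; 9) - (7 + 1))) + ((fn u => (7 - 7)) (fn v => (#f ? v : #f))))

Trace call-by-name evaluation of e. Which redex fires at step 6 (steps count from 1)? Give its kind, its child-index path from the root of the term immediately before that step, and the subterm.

Answer: delta at 1 : (7 - 7)

Trace:
step 0: ((let x = (let y = (true && false) in y) in ((let z = 3 in 9) - (7 + 1))) + ((\u.(7 - 7)) (\v.(if false then v else false))))
step 1: [let@0] (((let z = 3 in 9) - (7 + 1)) + ((\u.(7 - 7)) (\v.(if false then v else false))))
step 2: [let@0.0] ((9 - (7 + 1)) + ((\u.(7 - 7)) (\v.(if false then v else false))))
step 3: [delta@0.1] ((9 - 8) + ((\u.(7 - 7)) (\v.(if false then v else false))))
step 4: [delta@0] (1 + ((\u.(7 - 7)) (\v.(if false then v else false))))
step 5: [beta@1] (1 + (7 - 7))
step 6: [delta@1] (1 + 0)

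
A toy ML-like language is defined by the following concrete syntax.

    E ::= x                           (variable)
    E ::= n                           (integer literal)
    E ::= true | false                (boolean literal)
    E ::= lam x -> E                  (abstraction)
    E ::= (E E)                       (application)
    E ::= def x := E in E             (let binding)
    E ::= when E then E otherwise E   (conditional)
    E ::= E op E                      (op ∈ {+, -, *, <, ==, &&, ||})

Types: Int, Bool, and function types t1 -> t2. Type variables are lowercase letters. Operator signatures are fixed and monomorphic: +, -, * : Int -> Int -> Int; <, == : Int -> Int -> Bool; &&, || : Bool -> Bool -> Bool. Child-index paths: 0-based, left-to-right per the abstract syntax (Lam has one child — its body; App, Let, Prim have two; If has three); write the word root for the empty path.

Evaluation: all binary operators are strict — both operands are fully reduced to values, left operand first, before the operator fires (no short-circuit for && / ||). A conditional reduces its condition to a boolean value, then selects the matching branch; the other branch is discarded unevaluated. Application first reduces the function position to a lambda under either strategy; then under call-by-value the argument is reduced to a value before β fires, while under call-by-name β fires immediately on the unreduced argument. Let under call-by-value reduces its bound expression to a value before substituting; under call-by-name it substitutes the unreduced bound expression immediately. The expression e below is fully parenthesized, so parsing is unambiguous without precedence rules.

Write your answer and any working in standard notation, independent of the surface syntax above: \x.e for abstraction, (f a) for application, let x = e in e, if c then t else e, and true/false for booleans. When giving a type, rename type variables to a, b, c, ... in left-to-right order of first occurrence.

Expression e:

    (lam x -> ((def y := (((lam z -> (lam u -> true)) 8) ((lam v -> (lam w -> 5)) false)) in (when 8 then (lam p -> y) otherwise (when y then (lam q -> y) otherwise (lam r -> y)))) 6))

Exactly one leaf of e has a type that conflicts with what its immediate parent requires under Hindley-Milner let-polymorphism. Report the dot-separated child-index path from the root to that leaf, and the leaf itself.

Working:
\u._ : c -> Bool
\z._ : b -> c -> Bool
  unify b -> c -> Bool ~ Int -> d
  unify b ~ Int
  unify c -> Bool ~ d
_ _ : c -> Bool
\w._ : f -> Int
\v._ : e -> f -> Int
  unify e -> f -> Int ~ Bool -> g
  unify e ~ Bool
  unify f -> Int ~ g
_ _ : f -> Int
  unify c -> Bool ~ (f -> Int) -> h
  unify c ~ f -> Int
  unify Bool ~ h
_ _ : Bool
let y : Bool
  unify Int ~ Bool
  FAIL: mismatch Int ~ Bool

Answer: 0.0.1.0 : 8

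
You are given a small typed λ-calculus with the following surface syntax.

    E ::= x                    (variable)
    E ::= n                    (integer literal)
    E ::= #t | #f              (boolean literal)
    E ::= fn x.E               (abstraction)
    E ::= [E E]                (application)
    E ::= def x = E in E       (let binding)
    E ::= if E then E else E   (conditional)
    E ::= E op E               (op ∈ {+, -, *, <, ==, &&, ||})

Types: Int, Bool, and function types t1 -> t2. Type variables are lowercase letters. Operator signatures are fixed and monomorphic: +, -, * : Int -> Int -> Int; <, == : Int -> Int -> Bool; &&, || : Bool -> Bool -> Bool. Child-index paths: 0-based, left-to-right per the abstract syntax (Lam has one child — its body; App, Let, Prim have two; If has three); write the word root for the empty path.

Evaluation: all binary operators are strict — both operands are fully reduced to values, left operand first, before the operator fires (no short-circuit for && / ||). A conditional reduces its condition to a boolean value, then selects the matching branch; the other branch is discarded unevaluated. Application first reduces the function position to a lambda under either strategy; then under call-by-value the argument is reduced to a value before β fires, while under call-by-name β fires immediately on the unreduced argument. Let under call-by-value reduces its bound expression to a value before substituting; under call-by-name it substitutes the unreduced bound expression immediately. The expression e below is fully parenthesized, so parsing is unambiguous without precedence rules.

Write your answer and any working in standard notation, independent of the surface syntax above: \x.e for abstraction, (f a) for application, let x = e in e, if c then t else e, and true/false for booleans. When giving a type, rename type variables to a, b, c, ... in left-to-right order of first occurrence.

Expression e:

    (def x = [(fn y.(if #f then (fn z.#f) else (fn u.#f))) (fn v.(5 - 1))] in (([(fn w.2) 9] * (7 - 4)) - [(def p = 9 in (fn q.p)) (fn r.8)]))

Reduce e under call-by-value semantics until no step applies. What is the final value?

Trace:
step 0: (let x = ((\y.(if false then (\z.false) else (\u.false))) (\v.(5 - 1))) in ((((\w.2) 9) * (7 - 4)) - ((let p = 9 in (\q.p)) (\r.8))))
step 1: [beta@0] (let x = (if false then (\z.false) else (\u.false)) in ((((\w.2) 9) * (7 - 4)) - ((let p = 9 in (\q.p)) (\r.8))))
step 2: [if@0] (let x = (\u.false) in ((((\w.2) 9) * (7 - 4)) - ((let p = 9 in (\q.p)) (\r.8))))
step 3: [let@root] ((((\w.2) 9) * (7 - 4)) - ((let p = 9 in (\q.p)) (\r.8)))
step 4: [beta@0.0] ((2 * (7 - 4)) - ((let p = 9 in (\q.p)) (\r.8)))
step 5: [delta@0.1] ((2 * 3) - ((let p = 9 in (\q.p)) (\r.8)))
step 6: [delta@0] (6 - ((let p = 9 in (\q.p)) (\r.8)))
step 7: [let@1.0] (6 - ((\q.9) (\r.8)))
step 8: [beta@1] (6 - 9)
step 9: [delta@root] -3

Answer: -3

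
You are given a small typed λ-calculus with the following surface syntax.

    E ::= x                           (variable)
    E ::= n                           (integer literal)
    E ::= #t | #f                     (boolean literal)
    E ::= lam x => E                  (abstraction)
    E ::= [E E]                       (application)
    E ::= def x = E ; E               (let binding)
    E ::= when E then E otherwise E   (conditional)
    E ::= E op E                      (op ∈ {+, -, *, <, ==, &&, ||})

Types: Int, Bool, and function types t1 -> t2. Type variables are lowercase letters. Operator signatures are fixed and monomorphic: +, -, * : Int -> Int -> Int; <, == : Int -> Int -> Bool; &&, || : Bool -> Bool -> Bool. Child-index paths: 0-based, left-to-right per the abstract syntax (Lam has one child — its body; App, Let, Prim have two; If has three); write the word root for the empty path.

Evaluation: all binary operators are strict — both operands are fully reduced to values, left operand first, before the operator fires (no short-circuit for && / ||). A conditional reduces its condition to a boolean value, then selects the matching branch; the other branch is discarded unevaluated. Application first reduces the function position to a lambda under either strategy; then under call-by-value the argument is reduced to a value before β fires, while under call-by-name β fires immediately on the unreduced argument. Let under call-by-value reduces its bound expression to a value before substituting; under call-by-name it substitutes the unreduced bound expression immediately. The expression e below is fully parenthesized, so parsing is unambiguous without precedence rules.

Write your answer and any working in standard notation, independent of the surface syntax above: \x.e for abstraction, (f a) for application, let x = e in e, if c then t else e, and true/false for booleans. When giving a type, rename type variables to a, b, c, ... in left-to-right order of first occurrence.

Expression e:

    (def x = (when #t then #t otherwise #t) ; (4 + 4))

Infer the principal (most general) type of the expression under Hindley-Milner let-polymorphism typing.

Answer: Int

Derivation:
  unify Bool ~ Bool
  unify Bool ~ Bool
let x : Bool
  unify Int ~ Int
  unify Int ~ Int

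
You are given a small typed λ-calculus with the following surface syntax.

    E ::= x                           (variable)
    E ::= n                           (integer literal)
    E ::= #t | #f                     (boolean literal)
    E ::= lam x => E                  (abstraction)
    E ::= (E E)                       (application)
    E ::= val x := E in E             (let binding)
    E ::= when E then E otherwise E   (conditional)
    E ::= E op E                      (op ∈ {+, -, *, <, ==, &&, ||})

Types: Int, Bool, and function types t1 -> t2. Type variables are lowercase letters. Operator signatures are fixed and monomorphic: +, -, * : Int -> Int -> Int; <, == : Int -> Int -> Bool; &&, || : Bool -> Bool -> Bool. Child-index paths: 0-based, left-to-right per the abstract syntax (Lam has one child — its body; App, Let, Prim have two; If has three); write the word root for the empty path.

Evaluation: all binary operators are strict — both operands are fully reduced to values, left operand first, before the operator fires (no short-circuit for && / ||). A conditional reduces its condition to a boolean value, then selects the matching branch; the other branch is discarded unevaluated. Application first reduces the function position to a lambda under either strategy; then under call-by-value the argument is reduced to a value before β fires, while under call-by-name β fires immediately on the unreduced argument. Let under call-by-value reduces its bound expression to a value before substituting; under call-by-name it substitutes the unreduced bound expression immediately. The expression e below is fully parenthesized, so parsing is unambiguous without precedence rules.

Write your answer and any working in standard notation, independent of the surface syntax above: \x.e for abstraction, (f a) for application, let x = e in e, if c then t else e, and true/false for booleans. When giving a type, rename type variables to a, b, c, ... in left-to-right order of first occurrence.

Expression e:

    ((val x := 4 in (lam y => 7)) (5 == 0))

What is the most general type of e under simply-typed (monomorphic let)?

Answer: Int

Trace:
let x : Int
\y._ : a -> Int
  unify Int ~ Int
  unify Int ~ Int
  unify a -> Int ~ Bool -> b
  unify a ~ Bool
  unify Int ~ b
_ _ : Int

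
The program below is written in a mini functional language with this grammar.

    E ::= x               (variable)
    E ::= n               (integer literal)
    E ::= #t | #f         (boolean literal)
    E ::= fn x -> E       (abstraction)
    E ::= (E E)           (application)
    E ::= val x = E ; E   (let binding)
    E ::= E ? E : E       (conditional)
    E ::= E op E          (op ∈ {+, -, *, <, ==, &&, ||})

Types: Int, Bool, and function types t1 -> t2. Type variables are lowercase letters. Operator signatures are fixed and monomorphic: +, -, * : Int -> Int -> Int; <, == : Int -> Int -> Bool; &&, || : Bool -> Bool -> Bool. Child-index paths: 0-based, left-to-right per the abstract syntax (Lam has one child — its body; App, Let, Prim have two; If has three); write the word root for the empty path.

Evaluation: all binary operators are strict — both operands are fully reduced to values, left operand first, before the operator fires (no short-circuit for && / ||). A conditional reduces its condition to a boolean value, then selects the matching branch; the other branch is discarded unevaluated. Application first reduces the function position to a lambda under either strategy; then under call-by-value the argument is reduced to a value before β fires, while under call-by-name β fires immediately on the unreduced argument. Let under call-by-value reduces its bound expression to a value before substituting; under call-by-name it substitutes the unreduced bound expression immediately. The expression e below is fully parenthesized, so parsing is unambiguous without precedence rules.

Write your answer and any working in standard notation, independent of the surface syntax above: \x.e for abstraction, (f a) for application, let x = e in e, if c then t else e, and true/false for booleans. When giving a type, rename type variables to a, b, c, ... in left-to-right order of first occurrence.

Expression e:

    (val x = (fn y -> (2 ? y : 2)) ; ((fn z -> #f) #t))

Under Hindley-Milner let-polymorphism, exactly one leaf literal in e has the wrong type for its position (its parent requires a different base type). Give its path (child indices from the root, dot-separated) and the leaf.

Trace:
  unify Int ~ Bool
  FAIL: mismatch Int ~ Bool

Answer: 0.0.0 : 2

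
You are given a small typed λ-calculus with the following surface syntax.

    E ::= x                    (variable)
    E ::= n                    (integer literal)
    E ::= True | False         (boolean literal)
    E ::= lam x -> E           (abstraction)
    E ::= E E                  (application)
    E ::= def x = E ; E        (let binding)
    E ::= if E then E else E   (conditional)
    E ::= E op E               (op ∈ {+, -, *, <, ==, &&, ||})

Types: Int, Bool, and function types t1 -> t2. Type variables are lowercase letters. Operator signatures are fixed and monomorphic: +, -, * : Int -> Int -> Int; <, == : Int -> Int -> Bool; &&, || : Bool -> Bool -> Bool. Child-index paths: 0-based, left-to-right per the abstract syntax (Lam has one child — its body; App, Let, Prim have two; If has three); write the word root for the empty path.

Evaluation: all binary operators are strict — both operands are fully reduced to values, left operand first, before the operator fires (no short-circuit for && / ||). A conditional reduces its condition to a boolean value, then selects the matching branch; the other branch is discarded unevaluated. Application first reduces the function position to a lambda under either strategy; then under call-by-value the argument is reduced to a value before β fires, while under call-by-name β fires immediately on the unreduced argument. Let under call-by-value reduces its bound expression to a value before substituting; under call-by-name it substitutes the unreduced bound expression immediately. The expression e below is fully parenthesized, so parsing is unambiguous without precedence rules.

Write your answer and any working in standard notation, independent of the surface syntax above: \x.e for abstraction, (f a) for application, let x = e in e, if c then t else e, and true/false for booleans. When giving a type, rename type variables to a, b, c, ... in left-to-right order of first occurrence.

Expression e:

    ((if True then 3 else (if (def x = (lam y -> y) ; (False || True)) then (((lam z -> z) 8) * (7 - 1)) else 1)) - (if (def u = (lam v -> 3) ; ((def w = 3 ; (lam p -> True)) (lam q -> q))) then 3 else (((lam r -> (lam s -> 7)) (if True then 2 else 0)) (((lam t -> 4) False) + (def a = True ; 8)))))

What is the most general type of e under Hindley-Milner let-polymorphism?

Derivation:
  unify Bool ~ Bool
y : a
\y._ : a -> a
let x : forall. a -> a
  unify Bool ~ Bool
  unify Bool ~ Bool
  unify Bool ~ Bool
z : b
\z._ : b -> b
  unify b -> b ~ Int -> c
  unify b ~ Int
  unify Int ~ c
_ _ : Int
  unify Int ~ Int
  unify Int ~ Int
  unify Int ~ Int
  unify Int ~ Int
  unify Int ~ Int
  unify Int ~ Int
  unify Int ~ Int
\v._ : d -> Int
let u : forall. d -> Int
let w : Int
\p._ : e -> Bool
q : f
\q._ : f -> f
  unify e -> Bool ~ (f -> f) -> g
  unify e ~ f -> f
  unify Bool ~ g
_ _ : Bool
  unify Bool ~ Bool
\s._ : i -> Int
\r._ : h -> i -> Int
  unify Bool ~ Bool
  unify Int ~ Int
  unify h -> i -> Int ~ Int -> j
  unify h ~ Int
  unify i -> Int ~ j
_ _ : i -> Int
\t._ : k -> Int
  unify k -> Int ~ Bool -> l
  unify k ~ Bool
  unify Int ~ l
_ _ : Int
  unify Int ~ Int
let a : Bool
  unify Int ~ Int
  unify i -> Int ~ Int -> m
  unify i ~ Int
  unify Int ~ m
_ _ : Int
  unify Int ~ Int
  unify Int ~ Int

Answer: Int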